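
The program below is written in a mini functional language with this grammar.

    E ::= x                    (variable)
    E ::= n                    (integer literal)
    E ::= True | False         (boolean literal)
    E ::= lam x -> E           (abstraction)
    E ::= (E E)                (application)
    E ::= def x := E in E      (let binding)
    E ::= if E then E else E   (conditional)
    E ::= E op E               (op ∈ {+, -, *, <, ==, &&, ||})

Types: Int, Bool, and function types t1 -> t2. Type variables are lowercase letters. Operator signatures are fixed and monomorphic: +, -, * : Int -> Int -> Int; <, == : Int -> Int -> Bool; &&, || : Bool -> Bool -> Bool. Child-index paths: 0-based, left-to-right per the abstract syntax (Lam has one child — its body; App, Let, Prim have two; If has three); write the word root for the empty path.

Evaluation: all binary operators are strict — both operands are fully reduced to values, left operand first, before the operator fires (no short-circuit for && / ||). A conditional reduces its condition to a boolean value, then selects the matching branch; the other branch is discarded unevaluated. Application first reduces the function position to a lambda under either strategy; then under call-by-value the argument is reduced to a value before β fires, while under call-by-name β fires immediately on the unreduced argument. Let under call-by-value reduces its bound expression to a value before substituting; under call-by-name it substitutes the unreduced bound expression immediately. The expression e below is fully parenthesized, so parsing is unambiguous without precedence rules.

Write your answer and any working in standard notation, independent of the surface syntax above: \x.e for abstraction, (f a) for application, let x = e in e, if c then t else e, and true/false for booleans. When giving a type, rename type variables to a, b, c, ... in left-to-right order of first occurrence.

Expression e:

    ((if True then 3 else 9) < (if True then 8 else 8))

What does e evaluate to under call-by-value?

Answer: true

Working:
step 0: ((if true then 3 else 9) < (if true then 8 else 8))
step 1: [if@0] (3 < (if true then 8 else 8))
step 2: [if@1] (3 < 8)
step 3: [delta@root] true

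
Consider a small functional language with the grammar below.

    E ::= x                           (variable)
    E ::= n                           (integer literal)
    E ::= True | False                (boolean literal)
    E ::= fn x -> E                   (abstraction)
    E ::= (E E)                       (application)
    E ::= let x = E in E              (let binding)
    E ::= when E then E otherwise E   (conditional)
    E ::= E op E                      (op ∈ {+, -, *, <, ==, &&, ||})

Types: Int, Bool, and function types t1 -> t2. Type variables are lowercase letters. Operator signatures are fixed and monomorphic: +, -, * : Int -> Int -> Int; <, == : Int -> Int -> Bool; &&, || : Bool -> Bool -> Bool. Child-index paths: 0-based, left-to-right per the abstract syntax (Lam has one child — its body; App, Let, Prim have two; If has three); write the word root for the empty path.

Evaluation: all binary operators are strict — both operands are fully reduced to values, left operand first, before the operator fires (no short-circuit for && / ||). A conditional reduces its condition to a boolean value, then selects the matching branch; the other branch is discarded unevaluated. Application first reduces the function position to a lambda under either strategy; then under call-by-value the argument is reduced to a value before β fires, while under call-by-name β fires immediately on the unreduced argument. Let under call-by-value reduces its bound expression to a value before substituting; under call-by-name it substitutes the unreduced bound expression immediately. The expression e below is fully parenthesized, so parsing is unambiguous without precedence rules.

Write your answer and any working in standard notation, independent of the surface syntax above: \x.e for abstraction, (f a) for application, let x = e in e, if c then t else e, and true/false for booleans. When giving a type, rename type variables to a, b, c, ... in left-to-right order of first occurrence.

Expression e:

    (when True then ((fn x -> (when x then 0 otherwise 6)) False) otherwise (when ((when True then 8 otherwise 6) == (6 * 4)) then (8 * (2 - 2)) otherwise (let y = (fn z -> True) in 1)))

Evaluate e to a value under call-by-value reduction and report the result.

Derivation:
step 0: (if true then ((\x.(if x then 0 else 6)) false) else (if ((if true then 8 else 6) == (6 * 4)) then (8 * (2 - 2)) else (let y = (\z.true) in 1)))
step 1: [if@root] ((\x.(if x then 0 else 6)) false)
step 2: [beta@root] (if false then 0 else 6)
step 3: [if@root] 6

Answer: 6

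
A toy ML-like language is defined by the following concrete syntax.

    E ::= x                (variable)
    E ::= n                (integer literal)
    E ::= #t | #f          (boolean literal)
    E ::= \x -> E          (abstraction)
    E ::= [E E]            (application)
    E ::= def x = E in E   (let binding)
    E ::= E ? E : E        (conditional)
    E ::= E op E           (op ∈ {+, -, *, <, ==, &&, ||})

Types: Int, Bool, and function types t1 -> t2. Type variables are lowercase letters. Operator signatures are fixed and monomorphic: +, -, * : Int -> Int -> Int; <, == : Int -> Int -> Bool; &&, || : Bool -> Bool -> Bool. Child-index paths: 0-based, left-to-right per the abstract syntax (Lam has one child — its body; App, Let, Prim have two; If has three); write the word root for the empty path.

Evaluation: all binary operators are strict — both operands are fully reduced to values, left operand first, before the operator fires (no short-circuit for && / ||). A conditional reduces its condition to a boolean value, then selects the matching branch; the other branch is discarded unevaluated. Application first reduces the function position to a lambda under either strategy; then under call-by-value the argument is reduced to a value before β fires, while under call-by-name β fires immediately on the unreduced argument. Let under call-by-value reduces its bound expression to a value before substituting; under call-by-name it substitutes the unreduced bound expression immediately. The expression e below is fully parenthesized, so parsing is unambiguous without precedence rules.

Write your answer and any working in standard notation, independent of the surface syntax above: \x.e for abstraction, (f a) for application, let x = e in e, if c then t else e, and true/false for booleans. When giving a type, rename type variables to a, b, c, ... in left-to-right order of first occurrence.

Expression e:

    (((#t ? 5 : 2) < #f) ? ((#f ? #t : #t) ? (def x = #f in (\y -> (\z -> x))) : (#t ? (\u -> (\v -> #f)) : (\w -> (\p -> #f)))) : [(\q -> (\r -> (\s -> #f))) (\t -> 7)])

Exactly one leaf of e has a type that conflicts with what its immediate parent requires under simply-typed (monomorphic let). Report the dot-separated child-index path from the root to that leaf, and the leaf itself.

Answer: 0.1 : false

Derivation:
  unify Bool ~ Bool
  unify Int ~ Int
  unify Int ~ Int
  unify Bool ~ Int
  FAIL: mismatch Bool ~ Int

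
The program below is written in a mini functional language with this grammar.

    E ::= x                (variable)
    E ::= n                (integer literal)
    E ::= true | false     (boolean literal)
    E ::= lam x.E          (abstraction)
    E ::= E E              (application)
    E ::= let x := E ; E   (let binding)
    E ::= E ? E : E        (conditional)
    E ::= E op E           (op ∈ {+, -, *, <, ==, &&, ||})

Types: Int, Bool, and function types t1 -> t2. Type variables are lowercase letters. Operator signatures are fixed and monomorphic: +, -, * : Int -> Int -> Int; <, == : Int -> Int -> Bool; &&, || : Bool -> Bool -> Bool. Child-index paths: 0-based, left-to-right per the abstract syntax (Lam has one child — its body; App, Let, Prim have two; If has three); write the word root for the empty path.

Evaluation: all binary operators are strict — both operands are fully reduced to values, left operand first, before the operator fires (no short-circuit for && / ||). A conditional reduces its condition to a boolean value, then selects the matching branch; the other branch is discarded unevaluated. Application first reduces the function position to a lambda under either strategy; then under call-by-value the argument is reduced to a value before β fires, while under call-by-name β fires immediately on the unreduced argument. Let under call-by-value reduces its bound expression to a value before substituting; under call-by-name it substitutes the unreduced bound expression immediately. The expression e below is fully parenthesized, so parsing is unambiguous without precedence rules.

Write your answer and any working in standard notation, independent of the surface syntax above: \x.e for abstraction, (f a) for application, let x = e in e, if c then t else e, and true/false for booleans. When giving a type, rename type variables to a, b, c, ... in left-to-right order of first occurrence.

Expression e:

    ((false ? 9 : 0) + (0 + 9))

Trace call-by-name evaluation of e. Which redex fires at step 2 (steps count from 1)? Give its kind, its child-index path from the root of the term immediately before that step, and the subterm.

Answer: delta at 1 : (0 + 9)

Working:
step 0: ((if false then 9 else 0) + (0 + 9))
step 1: [if@0] (0 + (0 + 9))
step 2: [delta@1] (0 + 9)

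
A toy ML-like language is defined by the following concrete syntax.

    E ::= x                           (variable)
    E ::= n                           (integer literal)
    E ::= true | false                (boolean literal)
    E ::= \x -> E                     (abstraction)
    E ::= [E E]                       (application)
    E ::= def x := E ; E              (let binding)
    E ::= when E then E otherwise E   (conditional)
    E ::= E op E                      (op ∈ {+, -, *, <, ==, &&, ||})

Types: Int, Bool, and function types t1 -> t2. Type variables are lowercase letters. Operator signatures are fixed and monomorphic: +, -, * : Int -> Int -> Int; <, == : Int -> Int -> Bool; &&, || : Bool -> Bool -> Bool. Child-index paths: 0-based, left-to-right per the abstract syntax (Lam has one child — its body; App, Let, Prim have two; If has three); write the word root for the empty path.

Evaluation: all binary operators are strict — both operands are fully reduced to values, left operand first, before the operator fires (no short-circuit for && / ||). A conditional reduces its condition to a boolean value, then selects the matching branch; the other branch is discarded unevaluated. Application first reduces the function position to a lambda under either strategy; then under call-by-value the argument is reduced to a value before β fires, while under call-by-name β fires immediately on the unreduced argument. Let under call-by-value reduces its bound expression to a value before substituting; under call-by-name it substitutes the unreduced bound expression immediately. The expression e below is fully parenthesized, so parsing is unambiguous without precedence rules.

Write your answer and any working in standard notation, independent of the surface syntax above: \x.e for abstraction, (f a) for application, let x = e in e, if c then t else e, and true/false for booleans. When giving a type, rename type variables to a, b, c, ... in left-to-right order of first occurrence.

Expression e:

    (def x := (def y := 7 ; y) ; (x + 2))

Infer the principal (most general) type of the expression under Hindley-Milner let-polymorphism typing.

Trace:
let y : Int
y : Int
let x : Int
x : Int
  unify Int ~ Int
  unify Int ~ Int

Answer: Int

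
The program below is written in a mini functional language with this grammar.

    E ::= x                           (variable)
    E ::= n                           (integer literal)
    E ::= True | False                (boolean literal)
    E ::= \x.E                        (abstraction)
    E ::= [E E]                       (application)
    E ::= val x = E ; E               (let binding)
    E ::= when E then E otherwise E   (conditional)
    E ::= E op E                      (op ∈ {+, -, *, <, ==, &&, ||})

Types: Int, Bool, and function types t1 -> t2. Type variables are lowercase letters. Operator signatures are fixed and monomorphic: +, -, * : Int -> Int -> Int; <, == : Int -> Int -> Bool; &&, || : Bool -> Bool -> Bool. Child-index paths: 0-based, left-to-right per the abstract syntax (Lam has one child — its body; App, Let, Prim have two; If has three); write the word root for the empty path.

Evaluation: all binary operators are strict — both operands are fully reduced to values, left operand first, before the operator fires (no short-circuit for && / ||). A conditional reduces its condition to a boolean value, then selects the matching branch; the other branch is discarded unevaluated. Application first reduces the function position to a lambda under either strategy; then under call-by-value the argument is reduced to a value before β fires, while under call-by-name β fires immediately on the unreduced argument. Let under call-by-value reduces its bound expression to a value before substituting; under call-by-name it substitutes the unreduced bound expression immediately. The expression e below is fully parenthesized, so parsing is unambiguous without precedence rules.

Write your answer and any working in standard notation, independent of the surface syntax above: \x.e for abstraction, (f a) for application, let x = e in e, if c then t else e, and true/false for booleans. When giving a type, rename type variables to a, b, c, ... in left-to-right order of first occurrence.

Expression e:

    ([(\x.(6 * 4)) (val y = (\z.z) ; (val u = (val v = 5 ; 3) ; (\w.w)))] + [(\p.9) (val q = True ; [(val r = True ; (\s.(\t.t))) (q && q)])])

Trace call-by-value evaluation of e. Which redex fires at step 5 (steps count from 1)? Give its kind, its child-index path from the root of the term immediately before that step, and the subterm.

Answer: delta at 0 : (6 * 4)

Derivation:
step 0: (((\x.(6 * 4)) (let y = (\z.z) in (let u = (let v = 5 in 3) in (\w.w)))) + ((\p.9) (let q = true in ((let r = true in (\s.(\t.t))) (q && q)))))
step 1: [let@0.1] (((\x.(6 * 4)) (let u = (let v = 5 in 3) in (\w.w))) + ((\p.9) (let q = true in ((let r = true in (\s.(\t.t))) (q && q)))))
step 2: [let@0.1.0] (((\x.(6 * 4)) (let u = 3 in (\w.w))) + ((\p.9) (let q = true in ((let r = true in (\s.(\t.t))) (q && q)))))
step 3: [let@0.1] (((\x.(6 * 4)) (\w.w)) + ((\p.9) (let q = true in ((let r = true in (\s.(\t.t))) (q && q)))))
step 4: [beta@0] ((6 * 4) + ((\p.9) (let q = true in ((let r = true in (\s.(\t.t))) (q && q)))))
step 5: [delta@0] (24 + ((\p.9) (let q = true in ((let r = true in (\s.(\t.t))) (q && q)))))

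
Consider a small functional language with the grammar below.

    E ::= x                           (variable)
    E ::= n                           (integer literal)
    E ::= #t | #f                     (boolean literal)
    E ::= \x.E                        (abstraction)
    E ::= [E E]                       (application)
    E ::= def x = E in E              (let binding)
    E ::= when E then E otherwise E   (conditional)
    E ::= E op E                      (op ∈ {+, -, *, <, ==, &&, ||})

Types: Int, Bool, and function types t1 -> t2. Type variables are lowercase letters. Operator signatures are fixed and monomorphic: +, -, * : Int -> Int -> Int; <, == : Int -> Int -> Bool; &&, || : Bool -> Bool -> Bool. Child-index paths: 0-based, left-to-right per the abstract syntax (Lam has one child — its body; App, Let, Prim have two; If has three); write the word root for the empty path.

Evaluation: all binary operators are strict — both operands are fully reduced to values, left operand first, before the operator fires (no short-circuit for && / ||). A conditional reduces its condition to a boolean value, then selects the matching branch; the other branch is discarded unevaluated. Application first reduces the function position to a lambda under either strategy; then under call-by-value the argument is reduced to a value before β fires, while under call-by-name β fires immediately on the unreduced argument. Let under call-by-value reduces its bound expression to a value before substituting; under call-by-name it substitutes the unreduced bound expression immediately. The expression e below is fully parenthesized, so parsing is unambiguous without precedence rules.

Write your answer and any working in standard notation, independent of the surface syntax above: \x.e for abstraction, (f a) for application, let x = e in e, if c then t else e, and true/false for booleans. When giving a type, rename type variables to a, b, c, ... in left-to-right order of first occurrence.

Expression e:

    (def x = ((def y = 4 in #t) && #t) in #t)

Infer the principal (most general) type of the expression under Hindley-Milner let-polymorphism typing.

Answer: Bool

Derivation:
let y : Int
  unify Bool ~ Bool
  unify Bool ~ Bool
let x : Bool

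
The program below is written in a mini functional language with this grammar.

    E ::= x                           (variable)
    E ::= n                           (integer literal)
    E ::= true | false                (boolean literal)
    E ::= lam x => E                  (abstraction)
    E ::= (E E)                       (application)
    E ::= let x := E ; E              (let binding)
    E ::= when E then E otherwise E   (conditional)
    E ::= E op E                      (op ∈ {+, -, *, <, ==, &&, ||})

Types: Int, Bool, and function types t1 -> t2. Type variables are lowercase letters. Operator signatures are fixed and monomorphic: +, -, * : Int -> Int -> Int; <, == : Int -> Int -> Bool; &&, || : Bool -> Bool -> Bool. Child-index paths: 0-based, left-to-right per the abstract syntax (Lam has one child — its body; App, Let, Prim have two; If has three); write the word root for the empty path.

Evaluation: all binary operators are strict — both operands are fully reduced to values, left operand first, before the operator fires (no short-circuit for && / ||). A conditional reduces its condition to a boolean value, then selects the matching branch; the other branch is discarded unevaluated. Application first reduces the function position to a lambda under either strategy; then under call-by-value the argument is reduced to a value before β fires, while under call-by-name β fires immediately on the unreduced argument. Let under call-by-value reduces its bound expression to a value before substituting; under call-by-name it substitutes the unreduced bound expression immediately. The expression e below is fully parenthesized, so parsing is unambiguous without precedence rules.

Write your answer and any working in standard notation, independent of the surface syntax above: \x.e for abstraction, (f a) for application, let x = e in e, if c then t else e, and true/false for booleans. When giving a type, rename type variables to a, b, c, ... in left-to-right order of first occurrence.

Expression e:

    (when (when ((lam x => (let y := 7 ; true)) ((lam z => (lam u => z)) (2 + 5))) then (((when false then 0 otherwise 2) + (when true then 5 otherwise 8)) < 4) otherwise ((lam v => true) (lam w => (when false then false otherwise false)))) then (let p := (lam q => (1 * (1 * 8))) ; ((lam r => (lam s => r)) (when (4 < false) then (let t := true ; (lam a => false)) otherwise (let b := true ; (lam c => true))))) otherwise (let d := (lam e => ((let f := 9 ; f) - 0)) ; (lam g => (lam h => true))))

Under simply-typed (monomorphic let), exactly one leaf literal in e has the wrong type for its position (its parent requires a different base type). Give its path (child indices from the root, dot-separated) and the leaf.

Working:
let y : Int
\x._ : a -> Bool
z : b
\u._ : c -> b
\z._ : b -> c -> b
  unify Int ~ Int
  unify Int ~ Int
  unify b -> c -> b ~ Int -> d
  unify b ~ Int
  unify c -> Int ~ d
_ _ : c -> Int
  unify a -> Bool ~ (c -> Int) -> e
  unify a ~ c -> Int
  unify Bool ~ e
_ _ : Bool
  unify Bool ~ Bool
  unify Bool ~ Bool
  unify Int ~ Int
  unify Int ~ Int
  unify Bool ~ Bool
  unify Int ~ Int
  unify Int ~ Int
  unify Int ~ Int
  unify Int ~ Int
\v._ : f -> Bool
  unify Bool ~ Bool
  unify Bool ~ Bool
\w._ : g -> Bool
  unify f -> Bool ~ (g -> Bool) -> h
  unify f ~ g -> Bool
  unify Bool ~ h
_ _ : Bool
  unify Bool ~ Bool
  unify Bool ~ Bool
  unify Int ~ Int
  unify Int ~ Int
  unify Int ~ Int
  unify Int ~ Int
\q._ : i -> Int
let p : i -> Int
r : j
\s._ : k -> j
\r._ : j -> k -> j
  unify Int ~ Int
  unify Bool ~ Int
  FAIL: mismatch Bool ~ Int

Answer: 1.1.1.0.1 : false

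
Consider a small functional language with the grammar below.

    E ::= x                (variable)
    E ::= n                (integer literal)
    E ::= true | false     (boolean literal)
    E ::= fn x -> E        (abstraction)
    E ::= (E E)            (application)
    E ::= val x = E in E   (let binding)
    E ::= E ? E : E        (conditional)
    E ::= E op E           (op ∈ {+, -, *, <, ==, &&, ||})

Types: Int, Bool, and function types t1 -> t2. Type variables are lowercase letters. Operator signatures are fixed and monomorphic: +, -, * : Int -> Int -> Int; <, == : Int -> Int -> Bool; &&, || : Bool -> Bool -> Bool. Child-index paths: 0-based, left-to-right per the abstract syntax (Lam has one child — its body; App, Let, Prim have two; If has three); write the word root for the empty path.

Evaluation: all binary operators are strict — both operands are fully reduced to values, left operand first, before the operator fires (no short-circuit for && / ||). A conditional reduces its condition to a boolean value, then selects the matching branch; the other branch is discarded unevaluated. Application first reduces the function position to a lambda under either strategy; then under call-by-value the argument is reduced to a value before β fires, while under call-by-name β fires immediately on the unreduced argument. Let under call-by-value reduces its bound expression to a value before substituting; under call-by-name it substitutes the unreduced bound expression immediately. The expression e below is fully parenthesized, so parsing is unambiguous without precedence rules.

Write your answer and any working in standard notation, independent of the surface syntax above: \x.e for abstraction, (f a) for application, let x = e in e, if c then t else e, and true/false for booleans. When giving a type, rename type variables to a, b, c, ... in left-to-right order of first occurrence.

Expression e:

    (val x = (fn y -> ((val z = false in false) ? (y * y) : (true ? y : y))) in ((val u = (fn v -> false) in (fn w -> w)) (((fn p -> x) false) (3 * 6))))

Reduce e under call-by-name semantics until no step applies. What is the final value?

Answer: 18

Working:
step 0: (let x = (\y.(if (let z = false in false) then (y * y) else (if true then y else y))) in ((let u = (\v.false) in (\w.w)) (((\p.x) false) (3 * 6))))
step 1: [let@root] ((let u = (\v.false) in (\w.w)) (((\p.(\y.(if (let z = false in false) then (y * y) else (if true then y else y)))) false) (3 * 6)))
step 2: [let@0] ((\w.w) (((\p.(\y.(if (let z = false in false) then (y * y) else (if true then y else y)))) false) (3 * 6)))
step 3: [beta@root] (((\p.(\y.(if (let z = false in false) then (y * y) else (if true then y else y)))) false) (3 * 6))
step 4: [beta@0] ((\y.(if (let z = false in false) then (y * y) else (if true then y else y))) (3 * 6))
step 5: [beta@root] (if (let z = false in false) then ((3 * 6) * (3 * 6)) else (if true then (3 * 6) else (3 * 6)))
step 6: [let@0] (if false then ((3 * 6) * (3 * 6)) else (if true then (3 * 6) else (3 * 6)))
step 7: [if@root] (if true then (3 * 6) else (3 * 6))
step 8: [if@root] (3 * 6)
step 9: [delta@root] 18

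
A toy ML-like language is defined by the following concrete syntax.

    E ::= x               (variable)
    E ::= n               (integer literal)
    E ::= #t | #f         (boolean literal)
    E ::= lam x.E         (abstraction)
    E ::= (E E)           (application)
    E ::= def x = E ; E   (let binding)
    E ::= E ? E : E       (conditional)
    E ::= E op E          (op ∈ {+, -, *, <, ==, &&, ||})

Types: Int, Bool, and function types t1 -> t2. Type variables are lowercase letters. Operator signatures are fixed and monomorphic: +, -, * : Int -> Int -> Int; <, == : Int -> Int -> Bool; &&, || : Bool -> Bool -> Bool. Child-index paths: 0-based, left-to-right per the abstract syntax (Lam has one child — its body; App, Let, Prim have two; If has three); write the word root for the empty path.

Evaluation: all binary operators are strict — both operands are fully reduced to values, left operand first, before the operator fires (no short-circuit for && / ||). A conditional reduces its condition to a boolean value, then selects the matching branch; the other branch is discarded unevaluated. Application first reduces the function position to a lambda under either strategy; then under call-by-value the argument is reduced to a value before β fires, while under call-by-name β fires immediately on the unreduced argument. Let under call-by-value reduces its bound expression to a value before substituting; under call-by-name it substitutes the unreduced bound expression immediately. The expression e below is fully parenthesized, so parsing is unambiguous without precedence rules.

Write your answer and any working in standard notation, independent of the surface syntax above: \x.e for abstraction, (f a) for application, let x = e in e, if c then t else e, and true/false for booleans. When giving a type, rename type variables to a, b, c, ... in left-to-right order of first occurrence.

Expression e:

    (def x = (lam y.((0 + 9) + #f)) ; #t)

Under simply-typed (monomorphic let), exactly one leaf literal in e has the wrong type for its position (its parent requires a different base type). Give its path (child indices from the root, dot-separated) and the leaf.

Answer: 0.0.1 : false

Derivation:
  unify Int ~ Int
  unify Int ~ Int
  unify Int ~ Int
  unify Bool ~ Int
  FAIL: mismatch Bool ~ Int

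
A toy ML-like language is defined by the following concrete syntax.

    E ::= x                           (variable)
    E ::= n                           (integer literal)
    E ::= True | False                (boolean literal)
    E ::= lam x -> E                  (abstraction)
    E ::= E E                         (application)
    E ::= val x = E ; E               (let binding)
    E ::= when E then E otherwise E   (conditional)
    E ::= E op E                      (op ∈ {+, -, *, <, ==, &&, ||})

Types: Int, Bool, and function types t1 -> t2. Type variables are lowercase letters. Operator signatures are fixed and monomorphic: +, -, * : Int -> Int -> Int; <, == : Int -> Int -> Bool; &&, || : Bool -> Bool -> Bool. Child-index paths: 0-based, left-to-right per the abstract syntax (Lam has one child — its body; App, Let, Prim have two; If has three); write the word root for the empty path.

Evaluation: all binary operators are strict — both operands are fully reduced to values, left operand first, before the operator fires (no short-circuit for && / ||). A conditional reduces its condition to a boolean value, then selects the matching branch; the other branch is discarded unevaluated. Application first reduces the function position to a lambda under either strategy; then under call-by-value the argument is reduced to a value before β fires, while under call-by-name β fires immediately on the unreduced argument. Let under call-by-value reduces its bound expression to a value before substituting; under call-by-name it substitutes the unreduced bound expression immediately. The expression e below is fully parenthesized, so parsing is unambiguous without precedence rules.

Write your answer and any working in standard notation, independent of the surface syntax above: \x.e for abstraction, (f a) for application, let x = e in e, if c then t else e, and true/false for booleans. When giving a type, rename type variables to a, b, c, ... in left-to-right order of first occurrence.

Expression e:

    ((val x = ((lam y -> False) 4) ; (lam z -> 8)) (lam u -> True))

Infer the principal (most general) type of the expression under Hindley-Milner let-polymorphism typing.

Trace:
\y._ : a -> Bool
  unify a -> Bool ~ Int -> b
  unify a ~ Int
  unify Bool ~ b
_ _ : Bool
let x : Bool
\z._ : c -> Int
\u._ : d -> Bool
  unify c -> Int ~ (d -> Bool) -> e
  unify c ~ d -> Bool
  unify Int ~ e
_ _ : Int

Answer: Int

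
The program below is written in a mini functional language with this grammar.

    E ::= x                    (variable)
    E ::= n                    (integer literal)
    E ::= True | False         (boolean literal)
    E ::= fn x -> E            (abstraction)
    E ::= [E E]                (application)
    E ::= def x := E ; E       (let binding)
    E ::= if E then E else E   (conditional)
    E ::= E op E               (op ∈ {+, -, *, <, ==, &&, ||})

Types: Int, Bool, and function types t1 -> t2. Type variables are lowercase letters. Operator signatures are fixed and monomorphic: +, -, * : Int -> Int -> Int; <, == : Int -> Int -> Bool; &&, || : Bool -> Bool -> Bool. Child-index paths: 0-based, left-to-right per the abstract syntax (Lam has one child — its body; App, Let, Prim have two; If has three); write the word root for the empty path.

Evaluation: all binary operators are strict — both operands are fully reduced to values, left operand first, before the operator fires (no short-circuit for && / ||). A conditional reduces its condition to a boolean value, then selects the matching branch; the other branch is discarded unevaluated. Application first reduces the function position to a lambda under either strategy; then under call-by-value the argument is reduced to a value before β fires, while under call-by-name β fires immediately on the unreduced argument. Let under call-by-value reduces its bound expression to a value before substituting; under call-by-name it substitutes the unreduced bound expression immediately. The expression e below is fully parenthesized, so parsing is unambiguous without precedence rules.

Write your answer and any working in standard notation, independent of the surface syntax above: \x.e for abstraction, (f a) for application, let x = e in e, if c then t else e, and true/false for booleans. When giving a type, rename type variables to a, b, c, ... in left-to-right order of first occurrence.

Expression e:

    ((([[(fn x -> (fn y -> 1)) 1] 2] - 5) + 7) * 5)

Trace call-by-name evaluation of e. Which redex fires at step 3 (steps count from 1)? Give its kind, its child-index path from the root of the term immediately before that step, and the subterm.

Answer: delta at 0.0 : (1 - 5)

Derivation:
step 0: ((((((\x.(\y.1)) 1) 2) - 5) + 7) * 5)
step 1: [beta@0.0.0.0] (((((\y.1) 2) - 5) + 7) * 5)
step 2: [beta@0.0.0] (((1 - 5) + 7) * 5)
step 3: [delta@0.0] ((-4 + 7) * 5)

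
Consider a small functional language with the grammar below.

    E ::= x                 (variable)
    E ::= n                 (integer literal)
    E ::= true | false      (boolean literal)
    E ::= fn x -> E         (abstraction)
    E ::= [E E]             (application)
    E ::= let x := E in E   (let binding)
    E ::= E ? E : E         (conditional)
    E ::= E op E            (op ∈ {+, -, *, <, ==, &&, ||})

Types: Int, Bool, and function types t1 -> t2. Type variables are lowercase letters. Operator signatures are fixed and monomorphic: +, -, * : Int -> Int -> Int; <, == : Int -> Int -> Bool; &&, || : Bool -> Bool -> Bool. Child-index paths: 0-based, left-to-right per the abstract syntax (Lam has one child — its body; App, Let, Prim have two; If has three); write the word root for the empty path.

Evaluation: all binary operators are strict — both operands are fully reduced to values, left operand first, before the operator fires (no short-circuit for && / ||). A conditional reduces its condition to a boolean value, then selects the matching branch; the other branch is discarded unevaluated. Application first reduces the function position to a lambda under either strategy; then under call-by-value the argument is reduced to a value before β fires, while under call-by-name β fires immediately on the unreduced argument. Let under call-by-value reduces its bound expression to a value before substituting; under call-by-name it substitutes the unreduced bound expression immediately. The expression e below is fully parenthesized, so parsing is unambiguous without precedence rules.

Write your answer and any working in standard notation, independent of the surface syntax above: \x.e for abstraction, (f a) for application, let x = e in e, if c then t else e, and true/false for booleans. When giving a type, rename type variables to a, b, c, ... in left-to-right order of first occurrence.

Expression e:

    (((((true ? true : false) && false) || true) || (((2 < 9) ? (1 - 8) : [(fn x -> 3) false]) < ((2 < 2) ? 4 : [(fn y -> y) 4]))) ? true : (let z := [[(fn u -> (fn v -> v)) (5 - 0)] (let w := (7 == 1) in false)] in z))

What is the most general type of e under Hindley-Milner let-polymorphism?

Trace:
  unify Bool ~ Bool
  unify Bool ~ Bool
  unify Bool ~ Bool
  unify Bool ~ Bool
  unify Bool ~ Bool
  unify Bool ~ Bool
  unify Bool ~ Bool
  unify Int ~ Int
  unify Int ~ Int
  unify Bool ~ Bool
  unify Int ~ Int
  unify Int ~ Int
\x._ : a -> Int
  unify a -> Int ~ Bool -> b
  unify a ~ Bool
  unify Int ~ b
_ _ : Int
  unify Int ~ Int
  unify Int ~ Int
  unify Int ~ Int
  unify Int ~ Int
  unify Bool ~ Bool
y : c
\y._ : c -> c
  unify c -> c ~ Int -> d
  unify c ~ Int
  unify Int ~ d
_ _ : Int
  unify Int ~ Int
  unify Int ~ Int
  unify Bool ~ Bool
  unify Bool ~ Bool
v : f
\v._ : f -> f
\u._ : e -> f -> f
  unify Int ~ Int
  unify Int ~ Int
  unify e -> f -> f ~ Int -> g
  unify e ~ Int
  unify f -> f ~ g
_ _ : f -> f
  unify Int ~ Int
  unify Int ~ Int
let w : Bool
  unify f -> f ~ Bool -> h
  unify f ~ Bool
  unify Bool ~ h
_ _ : Bool
let z : Bool
z : Bool
  unify Bool ~ Bool

Answer: Bool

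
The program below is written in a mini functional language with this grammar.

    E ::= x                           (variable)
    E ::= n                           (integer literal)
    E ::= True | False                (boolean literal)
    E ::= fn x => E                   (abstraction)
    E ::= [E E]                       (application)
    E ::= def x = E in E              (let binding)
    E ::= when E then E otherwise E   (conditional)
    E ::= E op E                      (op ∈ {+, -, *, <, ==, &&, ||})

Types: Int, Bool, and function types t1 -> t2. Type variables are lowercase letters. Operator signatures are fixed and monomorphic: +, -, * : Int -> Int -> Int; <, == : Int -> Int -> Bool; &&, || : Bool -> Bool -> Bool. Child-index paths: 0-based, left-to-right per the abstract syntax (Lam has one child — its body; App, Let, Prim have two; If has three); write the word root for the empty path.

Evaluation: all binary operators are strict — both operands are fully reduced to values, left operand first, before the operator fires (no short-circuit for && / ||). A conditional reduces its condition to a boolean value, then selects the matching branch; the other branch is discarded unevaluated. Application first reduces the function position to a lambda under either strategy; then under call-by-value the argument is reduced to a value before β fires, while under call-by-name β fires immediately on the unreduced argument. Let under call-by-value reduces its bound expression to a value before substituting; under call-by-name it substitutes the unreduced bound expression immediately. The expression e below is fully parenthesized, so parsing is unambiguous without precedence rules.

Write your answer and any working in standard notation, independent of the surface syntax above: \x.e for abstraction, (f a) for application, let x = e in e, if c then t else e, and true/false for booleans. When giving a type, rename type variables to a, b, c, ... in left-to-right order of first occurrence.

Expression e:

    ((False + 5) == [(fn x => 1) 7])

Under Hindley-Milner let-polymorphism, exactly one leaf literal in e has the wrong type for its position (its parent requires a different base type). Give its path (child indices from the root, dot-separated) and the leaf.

Trace:
  unify Bool ~ Int
  FAIL: mismatch Bool ~ Int

Answer: 0.0 : false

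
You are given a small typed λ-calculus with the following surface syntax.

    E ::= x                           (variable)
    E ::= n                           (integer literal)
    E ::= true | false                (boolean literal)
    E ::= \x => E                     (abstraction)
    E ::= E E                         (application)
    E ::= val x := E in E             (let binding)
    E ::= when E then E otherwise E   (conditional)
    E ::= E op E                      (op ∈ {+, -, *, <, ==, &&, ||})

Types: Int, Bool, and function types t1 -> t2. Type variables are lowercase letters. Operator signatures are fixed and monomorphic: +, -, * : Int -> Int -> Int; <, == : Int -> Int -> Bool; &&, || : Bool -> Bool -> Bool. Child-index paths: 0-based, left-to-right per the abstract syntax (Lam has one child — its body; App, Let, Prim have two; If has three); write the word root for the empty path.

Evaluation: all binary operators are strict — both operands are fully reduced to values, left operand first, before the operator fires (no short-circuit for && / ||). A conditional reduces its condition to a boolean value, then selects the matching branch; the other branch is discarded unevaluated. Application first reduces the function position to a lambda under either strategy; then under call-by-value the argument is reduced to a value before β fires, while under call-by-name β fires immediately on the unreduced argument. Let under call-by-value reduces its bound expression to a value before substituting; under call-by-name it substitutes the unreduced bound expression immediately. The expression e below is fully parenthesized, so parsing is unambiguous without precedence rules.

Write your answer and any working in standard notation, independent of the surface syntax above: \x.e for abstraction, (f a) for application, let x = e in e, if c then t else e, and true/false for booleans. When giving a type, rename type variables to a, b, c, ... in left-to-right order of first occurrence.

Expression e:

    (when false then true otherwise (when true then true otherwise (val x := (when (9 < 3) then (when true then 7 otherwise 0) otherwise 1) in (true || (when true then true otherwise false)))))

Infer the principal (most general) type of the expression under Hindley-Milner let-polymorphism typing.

Working:
  unify Bool ~ Bool
  unify Bool ~ Bool
  unify Int ~ Int
  unify Int ~ Int
  unify Bool ~ Bool
  unify Bool ~ Bool
  unify Int ~ Int
  unify Int ~ Int
let x : Int
  unify Bool ~ Bool
  unify Bool ~ Bool
  unify Bool ~ Bool
  unify Bool ~ Bool
  unify Bool ~ Bool
  unify Bool ~ Bool

Answer: Bool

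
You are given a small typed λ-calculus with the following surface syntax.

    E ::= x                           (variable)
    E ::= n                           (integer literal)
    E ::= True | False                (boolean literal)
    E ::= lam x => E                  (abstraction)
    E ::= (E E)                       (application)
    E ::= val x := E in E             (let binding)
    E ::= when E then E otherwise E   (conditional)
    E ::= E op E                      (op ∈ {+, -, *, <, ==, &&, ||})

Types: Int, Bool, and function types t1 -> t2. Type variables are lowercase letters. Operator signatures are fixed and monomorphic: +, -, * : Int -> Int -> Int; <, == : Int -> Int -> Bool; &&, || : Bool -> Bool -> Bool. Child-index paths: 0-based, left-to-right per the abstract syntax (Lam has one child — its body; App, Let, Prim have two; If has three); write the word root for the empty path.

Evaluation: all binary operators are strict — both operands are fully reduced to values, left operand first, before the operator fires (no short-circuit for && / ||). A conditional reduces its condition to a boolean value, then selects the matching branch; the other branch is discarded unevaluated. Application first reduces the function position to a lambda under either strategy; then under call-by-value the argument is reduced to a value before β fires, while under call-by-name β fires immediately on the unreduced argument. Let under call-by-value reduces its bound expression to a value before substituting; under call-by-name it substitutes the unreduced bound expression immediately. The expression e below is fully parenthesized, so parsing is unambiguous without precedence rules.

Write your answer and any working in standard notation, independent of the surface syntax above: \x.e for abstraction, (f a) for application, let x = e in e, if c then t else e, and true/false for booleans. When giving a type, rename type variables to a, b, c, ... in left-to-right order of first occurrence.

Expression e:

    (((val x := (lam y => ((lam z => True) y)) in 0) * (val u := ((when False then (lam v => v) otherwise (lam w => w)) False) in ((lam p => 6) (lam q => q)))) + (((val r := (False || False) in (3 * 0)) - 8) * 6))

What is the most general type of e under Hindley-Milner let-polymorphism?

Trace:
\z._ : b -> Bool
y : a
  unify b -> Bool ~ a -> c
  unify b ~ a
  unify Bool ~ c
_ _ : Bool
\y._ : a -> Bool
let x : forall. a -> Bool
  unify Int ~ Int
  unify Bool ~ Bool
v : d
\v._ : d -> d
w : e
\w._ : e -> e
  unify d -> d ~ e -> e
  unify d ~ e
  unify e ~ e
  unify e -> e ~ Bool -> f
  unify e ~ Bool
  unify Bool ~ f
_ _ : Bool
let u : Bool
\p._ : g -> Int
q : h
\q._ : h -> h
  unify g -> Int ~ (h -> h) -> i
  unify g ~ h -> h
  unify Int ~ i
_ _ : Int
  unify Int ~ Int
  unify Int ~ Int
  unify Bool ~ Bool
  unify Bool ~ Bool
let r : Bool
  unify Int ~ Int
  unify Int ~ Int
  unify Int ~ Int
  unify Int ~ Int
  unify Int ~ Int
  unify Int ~ Int
  unify Int ~ Int

Answer: Int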